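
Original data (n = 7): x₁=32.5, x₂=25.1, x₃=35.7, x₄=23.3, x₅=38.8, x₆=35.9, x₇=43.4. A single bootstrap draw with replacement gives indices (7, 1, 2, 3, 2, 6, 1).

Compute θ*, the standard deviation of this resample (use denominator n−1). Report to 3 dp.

Resample values: 43.4, 32.5, 25.1, 35.7, 25.1, 35.9, 32.5.
Mean = 32.8857; sum of squared deviations = 249.0886
s² = 249.0886 / 6 = 41.5148
s = √41.5148 = 6.443

θ* = 6.443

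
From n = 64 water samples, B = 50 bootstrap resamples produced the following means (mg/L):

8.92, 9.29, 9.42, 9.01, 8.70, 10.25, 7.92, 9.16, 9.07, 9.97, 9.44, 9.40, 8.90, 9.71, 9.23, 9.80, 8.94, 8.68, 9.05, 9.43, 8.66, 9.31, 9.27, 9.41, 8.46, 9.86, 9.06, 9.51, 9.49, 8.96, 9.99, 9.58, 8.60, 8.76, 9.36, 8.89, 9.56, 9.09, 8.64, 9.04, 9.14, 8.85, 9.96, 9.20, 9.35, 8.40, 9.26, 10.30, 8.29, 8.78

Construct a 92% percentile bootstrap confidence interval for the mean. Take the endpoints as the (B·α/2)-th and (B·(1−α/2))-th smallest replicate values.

Sorted replicates: 7.92, 8.29, 8.40, 8.46, 8.60, 8.64, 8.66, 8.68, 8.70, 8.76, 8.78, 8.85, 8.89, 8.90, 8.92, 8.94, 8.96, 9.01, 9.04, 9.05, 9.06, 9.07, 9.09, 9.14, 9.16, 9.20, 9.23, 9.26, 9.27, 9.29, 9.31, 9.35, 9.36, 9.40, 9.41, 9.42, 9.43, 9.44, 9.49, 9.51, 9.56, 9.58, 9.71, 9.80, 9.86, 9.96, 9.97, 9.99, 10.25, 10.30
α = 0.08; lower rank = 50 × 0.040 = 2; upper rank = 50 × 0.960 = 48.
The 2nd smallest replicate is 8.29; the 48th is 9.99.

(8.29, 9.99)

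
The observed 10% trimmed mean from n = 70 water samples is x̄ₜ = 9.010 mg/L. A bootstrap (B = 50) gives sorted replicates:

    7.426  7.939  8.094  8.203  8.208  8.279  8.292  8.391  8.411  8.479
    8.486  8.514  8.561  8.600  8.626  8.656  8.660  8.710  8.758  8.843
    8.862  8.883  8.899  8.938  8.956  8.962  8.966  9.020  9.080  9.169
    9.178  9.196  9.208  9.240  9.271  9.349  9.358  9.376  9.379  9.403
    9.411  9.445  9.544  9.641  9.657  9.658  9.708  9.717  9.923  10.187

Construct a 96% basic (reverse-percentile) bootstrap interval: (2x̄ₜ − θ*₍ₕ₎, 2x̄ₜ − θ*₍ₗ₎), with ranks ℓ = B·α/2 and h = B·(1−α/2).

Percentile endpoints at ranks 1 and 49: θ*₍1₎ = 7.426, θ*₍49₎ = 9.923.
Basic interval reflects these around x̄ₜ:
  lower = 2 × 9.010 − 9.923 = 8.097
  upper = 2 × 9.010 − 7.426 = 10.594

(8.097, 10.594)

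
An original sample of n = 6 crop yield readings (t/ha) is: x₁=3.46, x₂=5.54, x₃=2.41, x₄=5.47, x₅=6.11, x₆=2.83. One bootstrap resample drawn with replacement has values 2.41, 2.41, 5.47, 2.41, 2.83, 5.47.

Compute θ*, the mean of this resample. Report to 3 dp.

θ* = 3.500

Mean = (2.41 + 2.41 + 5.47 + 2.41 + 2.83 + 5.47) / 6 = 21.000 / 6 = 3.500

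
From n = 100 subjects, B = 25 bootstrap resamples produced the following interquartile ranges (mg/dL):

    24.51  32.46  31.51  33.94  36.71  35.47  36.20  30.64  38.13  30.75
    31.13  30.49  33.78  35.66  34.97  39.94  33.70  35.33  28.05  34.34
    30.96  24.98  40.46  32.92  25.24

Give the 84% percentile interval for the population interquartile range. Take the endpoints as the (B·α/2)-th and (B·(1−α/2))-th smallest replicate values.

(24.98, 38.13)

Sorted replicates: 24.51, 24.98, 25.24, 28.05, 30.49, 30.64, 30.75, 30.96, 31.13, 31.51, 32.46, 32.92, 33.70, 33.78, 33.94, 34.34, 34.97, 35.33, 35.47, 35.66, 36.20, 36.71, 38.13, 39.94, 40.46
α = 0.16; lower rank = 25 × 0.080 = 2; upper rank = 25 × 0.920 = 23.
The 2nd smallest replicate is 24.98; the 23rd is 38.13.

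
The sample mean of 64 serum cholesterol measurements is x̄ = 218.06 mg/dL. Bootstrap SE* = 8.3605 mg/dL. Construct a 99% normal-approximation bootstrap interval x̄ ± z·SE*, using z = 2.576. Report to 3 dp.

Margin = 2.576 × 8.3605 = 21.5366
Interval: 218.06 ± 21.5366

(196.523, 239.597)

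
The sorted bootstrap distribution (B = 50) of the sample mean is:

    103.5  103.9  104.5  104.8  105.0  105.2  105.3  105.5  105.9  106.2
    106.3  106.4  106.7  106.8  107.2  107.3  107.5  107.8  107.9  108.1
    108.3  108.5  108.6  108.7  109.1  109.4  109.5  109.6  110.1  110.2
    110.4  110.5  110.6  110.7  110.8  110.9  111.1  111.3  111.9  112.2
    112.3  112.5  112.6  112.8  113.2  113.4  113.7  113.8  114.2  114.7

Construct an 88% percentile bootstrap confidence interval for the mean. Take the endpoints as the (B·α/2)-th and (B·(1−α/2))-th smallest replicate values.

α = 0.12; lower rank = 50 × 0.060 = 3; upper rank = 50 × 0.940 = 47.
The 3rd smallest replicate is 104.5; the 47th is 113.7.

(104.5, 113.7)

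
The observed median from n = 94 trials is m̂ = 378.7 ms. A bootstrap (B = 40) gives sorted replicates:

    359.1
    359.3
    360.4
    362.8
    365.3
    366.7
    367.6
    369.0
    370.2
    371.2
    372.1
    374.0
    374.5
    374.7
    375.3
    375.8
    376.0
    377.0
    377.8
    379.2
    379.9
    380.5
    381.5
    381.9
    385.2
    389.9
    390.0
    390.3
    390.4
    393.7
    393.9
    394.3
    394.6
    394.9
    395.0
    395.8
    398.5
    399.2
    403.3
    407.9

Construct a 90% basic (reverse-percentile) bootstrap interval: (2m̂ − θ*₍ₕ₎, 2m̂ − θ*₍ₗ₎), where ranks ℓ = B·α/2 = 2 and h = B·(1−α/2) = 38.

Percentile endpoints at ranks 2 and 38: θ*₍2₎ = 359.3, θ*₍38₎ = 399.2.
Basic interval reflects these around m̂:
  lower = 2 × 378.7 − 399.2 = 358.2
  upper = 2 × 378.7 − 359.3 = 398.1

(358.2, 398.1)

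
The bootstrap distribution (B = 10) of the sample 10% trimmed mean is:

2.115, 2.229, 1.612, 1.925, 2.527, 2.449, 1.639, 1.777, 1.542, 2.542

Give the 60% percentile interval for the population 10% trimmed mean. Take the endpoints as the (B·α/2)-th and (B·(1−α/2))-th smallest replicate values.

(1.612, 2.449)

Sorted replicates: 1.542, 1.612, 1.639, 1.777, 1.925, 2.115, 2.229, 2.449, 2.527, 2.542
α = 0.40; lower rank = 10 × 0.200 = 2; upper rank = 10 × 0.800 = 8.
The 2nd smallest replicate is 1.612; the 8th is 2.449.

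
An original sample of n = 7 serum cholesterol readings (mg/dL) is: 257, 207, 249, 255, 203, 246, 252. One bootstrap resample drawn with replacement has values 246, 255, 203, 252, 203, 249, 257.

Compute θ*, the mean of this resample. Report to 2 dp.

Mean = (246 + 255 + 203 + 252 + 203 + 249 + 257) / 7 = 1665.0 / 7 = 237.86

θ* = 237.86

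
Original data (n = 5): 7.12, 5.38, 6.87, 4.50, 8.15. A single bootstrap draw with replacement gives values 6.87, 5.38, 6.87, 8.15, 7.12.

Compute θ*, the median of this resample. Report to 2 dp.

Sorted: 5.38, 6.87, 6.87, 7.12, 8.15
Median = middle value = 6.87

θ* = 6.87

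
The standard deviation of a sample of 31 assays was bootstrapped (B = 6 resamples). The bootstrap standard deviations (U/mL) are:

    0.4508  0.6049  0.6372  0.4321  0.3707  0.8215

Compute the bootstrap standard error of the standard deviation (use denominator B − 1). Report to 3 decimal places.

SE* = 0.167

Bootstrap SE is the standard deviation of the 6 replicate standard deviations.
Mean of replicates: (0.4508 + 0.6049 + 0.6372 + 0.4321 + 0.3707 + 0.8215) / 6 = 3.31720 / 6 = 0.55287
Sum of squared deviations: (−0.10207)² + (+0.05203)² + (+0.08433)² + (−0.12077)² + (−0.18217)² + (+0.26863)² = 0.14017
Variance = 0.14017 / 5 = 0.02803
SE* = √0.02803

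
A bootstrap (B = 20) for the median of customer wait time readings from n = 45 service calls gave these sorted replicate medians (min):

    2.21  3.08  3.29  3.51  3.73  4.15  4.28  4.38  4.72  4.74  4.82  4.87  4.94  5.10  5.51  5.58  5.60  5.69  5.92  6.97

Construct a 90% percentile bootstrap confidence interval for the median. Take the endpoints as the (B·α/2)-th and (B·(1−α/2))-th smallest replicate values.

(2.21, 5.92)

α = 0.10; lower rank = 20 × 0.050 = 1; upper rank = 20 × 0.950 = 19.
The 1st smallest replicate is 2.21; the 19th is 5.92.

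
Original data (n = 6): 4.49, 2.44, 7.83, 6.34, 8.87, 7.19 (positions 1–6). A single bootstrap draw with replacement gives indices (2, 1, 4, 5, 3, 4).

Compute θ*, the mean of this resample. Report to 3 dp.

θ* = 6.052

Resample values: 2.44, 4.49, 6.34, 8.87, 7.83, 6.34.
Mean = (2.44 + 4.49 + 6.34 + 8.87 + 7.83 + 6.34) / 6 = 36.310 / 6 = 6.052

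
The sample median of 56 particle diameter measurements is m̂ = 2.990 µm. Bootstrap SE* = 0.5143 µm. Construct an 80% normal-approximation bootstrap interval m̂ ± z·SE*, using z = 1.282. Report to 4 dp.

Margin = 1.282 × 0.5143 = 0.65933
Interval: 2.990 ± 0.65933

(2.3307, 3.6493)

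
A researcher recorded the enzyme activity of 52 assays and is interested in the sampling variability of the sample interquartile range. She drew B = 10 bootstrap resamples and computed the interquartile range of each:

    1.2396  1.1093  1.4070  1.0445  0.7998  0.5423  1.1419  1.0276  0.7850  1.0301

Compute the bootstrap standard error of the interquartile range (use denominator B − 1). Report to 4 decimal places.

SE* = 0.2479

Bootstrap SE is the standard deviation of the 10 replicate interquartile ranges.
Mean of replicates: (1.2396 + 1.1093 + 1.4070 + 1.0445 + 0.7998 + 0.5423 + 1.1419 + 1.0276 + 0.7850 + 1.0301) / 10 = 10.12710 / 10 = 1.01271
Sum of squared deviations: (+0.22689)² + (+0.09659)² + (+0.39429)² + (+0.03179)² + (−0.21291)² + (−0.47041)² + (+0.12919)² + (+0.01489)² + (−0.22771)² + (+0.01739)² = 0.55297
Variance = 0.55297 / 9 = 0.06144
SE* = √0.06144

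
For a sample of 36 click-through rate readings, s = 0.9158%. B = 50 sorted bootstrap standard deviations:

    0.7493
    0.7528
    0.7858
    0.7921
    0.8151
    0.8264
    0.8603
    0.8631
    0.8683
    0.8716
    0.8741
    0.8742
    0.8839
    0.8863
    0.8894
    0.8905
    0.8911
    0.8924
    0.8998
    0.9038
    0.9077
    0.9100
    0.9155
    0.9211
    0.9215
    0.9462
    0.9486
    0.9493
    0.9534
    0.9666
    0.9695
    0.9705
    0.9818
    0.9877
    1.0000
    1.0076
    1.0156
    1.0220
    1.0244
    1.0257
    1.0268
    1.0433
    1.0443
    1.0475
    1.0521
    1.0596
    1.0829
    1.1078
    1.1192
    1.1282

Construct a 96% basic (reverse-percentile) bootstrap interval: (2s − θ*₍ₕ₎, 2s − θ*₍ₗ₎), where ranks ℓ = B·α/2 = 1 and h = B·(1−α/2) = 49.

(0.7124, 1.0823)

Percentile endpoints at ranks 1 and 49: θ*₍1₎ = 0.7493, θ*₍49₎ = 1.1192.
Basic interval reflects these around s:
  lower = 2 × 0.9158 − 1.1192 = 0.7124
  upper = 2 × 0.9158 − 0.7493 = 1.0823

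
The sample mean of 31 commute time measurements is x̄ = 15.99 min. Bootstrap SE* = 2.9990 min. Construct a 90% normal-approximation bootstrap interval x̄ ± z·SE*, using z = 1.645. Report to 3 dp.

(11.057, 20.923)

Margin = 1.645 × 2.9990 = 4.9334
Interval: 15.99 ± 4.9334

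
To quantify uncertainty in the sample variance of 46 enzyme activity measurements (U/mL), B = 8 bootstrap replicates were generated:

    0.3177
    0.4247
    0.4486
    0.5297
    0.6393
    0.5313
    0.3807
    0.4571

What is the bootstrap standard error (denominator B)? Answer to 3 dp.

SE* = 0.093

Bootstrap SE is the standard deviation of the 8 replicate variances.
Mean of replicates: (0.3177 + 0.4247 + 0.4486 + 0.5297 + 0.6393 + 0.5313 + 0.3807 + 0.4571) / 8 = 3.72910 / 8 = 0.46614
Sum of squared deviations: (−0.14844)² + (−0.04144)² + (−0.01754)² + (+0.06356)² + (+0.17316)² + (+0.06516)² + (−0.08544)² + (−0.00904)² = 0.06971
Variance = 0.06971 / 8 = 0.00871
SE* = √0.00871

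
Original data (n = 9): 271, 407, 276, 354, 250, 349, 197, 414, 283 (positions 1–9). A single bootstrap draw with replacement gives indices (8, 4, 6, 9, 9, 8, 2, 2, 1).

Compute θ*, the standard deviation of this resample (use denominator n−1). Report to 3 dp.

θ* = 61.045

Resample values: 414, 354, 349, 283, 283, 414, 407, 407, 271.
Mean = 353.5556; sum of squared deviations = 29812.2222
s² = 29812.2222 / 8 = 3726.5278
s = √3726.5278 = 61.045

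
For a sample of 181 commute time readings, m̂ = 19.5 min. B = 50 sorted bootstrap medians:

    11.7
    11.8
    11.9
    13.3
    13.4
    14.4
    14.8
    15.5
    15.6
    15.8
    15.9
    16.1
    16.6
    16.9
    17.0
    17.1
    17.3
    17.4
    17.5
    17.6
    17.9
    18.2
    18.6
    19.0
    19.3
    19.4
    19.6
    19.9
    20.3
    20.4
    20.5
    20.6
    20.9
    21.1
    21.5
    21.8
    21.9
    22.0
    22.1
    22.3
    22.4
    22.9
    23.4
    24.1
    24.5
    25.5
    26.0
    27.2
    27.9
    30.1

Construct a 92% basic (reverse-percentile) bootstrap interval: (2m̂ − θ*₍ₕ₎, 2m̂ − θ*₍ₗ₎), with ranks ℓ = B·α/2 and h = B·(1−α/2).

Percentile endpoints at ranks 2 and 48: θ*₍2₎ = 11.8, θ*₍48₎ = 27.2.
Basic interval reflects these around m̂:
  lower = 2 × 19.5 − 27.2 = 11.8
  upper = 2 × 19.5 − 11.8 = 27.2

(11.8, 27.2)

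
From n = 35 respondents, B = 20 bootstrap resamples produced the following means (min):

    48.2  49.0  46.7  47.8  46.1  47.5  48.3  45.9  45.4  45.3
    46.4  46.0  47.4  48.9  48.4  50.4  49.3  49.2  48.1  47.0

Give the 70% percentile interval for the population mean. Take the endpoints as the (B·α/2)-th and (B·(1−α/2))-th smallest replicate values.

Sorted replicates: 45.3, 45.4, 45.9, 46.0, 46.1, 46.4, 46.7, 47.0, 47.4, 47.5, 47.8, 48.1, 48.2, 48.3, 48.4, 48.9, 49.0, 49.2, 49.3, 50.4
α = 0.30; lower rank = 20 × 0.150 = 3; upper rank = 20 × 0.850 = 17.
The 3rd smallest replicate is 45.9; the 17th is 49.0.

(45.9, 49.0)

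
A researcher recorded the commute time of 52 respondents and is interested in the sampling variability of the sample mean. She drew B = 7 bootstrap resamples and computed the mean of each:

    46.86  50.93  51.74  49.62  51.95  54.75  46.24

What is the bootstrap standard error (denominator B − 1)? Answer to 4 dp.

SE* = 2.9937

Bootstrap SE is the standard deviation of the 7 replicate means.
Mean of replicates: (46.86 + 50.93 + 51.74 + 49.62 + 51.95 + 54.75 + 46.24) / 7 = 352.09000 / 7 = 50.29857
Sum of squared deviations: (−3.43857)² + (+0.63143)² + (+1.44143)² + (−0.67857)² + (+1.65143)² + (+4.45143)² + (−4.05857)² = 53.77509
Variance = 53.77509 / 6 = 8.96251
SE* = √8.96251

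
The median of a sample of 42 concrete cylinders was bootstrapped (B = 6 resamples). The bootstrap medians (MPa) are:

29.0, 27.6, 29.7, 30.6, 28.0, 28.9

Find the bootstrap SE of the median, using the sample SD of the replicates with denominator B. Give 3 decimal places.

SE* = 1.001

Bootstrap SE is the standard deviation of the 6 replicate medians.
Mean of replicates: (29.0 + 27.6 + 29.7 + 30.6 + 28.0 + 28.9) / 6 = 173.8000 / 6 = 28.9667
Sum of squared deviations: (+0.0333)² + (−1.3667)² + (+0.7333)² + (+1.6333)² + (−0.9667)² + (−0.0667)² = 6.0133
Variance = 6.0133 / 6 = 1.0022
SE* = √1.0022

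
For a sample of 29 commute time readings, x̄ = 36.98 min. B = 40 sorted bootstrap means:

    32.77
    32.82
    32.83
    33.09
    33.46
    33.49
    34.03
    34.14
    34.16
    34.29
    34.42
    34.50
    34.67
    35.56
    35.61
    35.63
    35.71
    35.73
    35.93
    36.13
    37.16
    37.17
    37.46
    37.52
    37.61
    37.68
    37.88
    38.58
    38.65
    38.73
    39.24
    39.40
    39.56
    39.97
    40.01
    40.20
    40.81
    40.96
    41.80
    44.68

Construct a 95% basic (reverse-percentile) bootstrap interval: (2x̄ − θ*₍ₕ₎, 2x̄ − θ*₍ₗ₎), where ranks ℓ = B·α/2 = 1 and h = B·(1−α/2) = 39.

Percentile endpoints at ranks 1 and 39: θ*₍1₎ = 32.77, θ*₍39₎ = 41.80.
Basic interval reflects these around x̄:
  lower = 2 × 36.98 − 41.80 = 32.16
  upper = 2 × 36.98 − 32.77 = 41.19

(32.16, 41.19)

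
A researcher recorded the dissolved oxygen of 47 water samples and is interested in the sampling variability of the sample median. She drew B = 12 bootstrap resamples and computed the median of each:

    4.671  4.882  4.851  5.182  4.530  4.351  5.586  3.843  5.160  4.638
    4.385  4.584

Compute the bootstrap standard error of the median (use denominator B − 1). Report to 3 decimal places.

SE* = 0.455

Bootstrap SE is the standard deviation of the 12 replicate medians.
Mean of replicates: (4.671 + 4.882 + 4.851 + 5.182 + 4.530 + 4.351 + 5.586 + 3.843 + 5.160 + 4.638 + 4.385 + 4.584) / 12 = 56.6630 / 12 = 4.7219
Sum of squared deviations: (−0.0509)² + (+0.1601)² + (+0.1291)² + (+0.4601)² + (−0.1919)² + (−0.3709)² + (+0.8641)² + (−0.8789)² + (+0.4381)² + (−0.0839)² + (−0.3369)² + (−0.1379)² = 2.2816
Variance = 2.2816 / 11 = 0.2074
SE* = √0.2074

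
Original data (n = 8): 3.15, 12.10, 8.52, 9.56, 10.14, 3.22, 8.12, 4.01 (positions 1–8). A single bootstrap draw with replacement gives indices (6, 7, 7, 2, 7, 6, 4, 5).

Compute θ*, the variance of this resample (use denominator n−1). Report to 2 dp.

θ* = 9.90

Resample values: 3.22, 8.12, 8.12, 12.10, 8.12, 3.22, 9.56, 10.14.
Mean = 7.8250; sum of squared deviations = 69.3182
s² = 69.3182 / 7 = 9.9026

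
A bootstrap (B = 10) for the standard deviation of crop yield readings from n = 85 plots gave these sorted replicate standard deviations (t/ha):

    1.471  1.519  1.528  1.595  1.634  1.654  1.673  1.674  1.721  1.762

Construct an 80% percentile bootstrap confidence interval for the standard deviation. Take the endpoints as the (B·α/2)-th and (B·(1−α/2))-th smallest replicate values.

(1.471, 1.721)

α = 0.20; lower rank = 10 × 0.100 = 1; upper rank = 10 × 0.900 = 9.
The 1st smallest replicate is 1.471; the 9th is 1.721.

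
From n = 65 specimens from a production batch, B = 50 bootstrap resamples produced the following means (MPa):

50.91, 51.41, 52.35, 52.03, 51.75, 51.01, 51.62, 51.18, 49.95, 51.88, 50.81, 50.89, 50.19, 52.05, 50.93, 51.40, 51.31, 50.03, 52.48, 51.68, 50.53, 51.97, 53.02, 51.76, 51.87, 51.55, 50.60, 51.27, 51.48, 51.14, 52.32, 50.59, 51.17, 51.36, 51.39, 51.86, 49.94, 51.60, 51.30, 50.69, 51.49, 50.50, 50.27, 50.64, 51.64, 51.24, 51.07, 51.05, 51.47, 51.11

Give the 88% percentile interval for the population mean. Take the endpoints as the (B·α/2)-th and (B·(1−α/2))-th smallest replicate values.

(50.03, 52.32)

Sorted replicates: 49.94, 49.95, 50.03, 50.19, 50.27, 50.50, 50.53, 50.59, 50.60, 50.64, 50.69, 50.81, 50.89, 50.91, 50.93, 51.01, 51.05, 51.07, 51.11, 51.14, 51.17, 51.18, 51.24, 51.27, 51.30, 51.31, 51.36, 51.39, 51.40, 51.41, 51.47, 51.48, 51.49, 51.55, 51.60, 51.62, 51.64, 51.68, 51.75, 51.76, 51.86, 51.87, 51.88, 51.97, 52.03, 52.05, 52.32, 52.35, 52.48, 53.02
α = 0.12; lower rank = 50 × 0.060 = 3; upper rank = 50 × 0.940 = 47.
The 3rd smallest replicate is 50.03; the 47th is 52.32.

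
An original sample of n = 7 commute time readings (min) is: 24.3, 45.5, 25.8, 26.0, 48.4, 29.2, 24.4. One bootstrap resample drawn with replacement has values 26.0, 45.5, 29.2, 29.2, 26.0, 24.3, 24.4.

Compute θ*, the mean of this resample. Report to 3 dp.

Mean = (26.0 + 45.5 + 29.2 + 29.2 + 26.0 + 24.3 + 24.4) / 7 = 204.60 / 7 = 29.229

θ* = 29.229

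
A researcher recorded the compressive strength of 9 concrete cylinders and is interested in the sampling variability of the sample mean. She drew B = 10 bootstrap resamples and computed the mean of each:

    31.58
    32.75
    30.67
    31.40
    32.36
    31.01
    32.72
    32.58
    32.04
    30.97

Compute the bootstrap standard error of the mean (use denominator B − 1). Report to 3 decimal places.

Bootstrap SE is the standard deviation of the 10 replicate means.
Mean of replicates: (31.58 + 32.75 + 30.67 + 31.40 + 32.36 + 31.01 + 32.72 + 32.58 + 32.04 + 30.97) / 10 = 318.0800 / 10 = 31.8080
Sum of squared deviations: (−0.2280)² + (+0.9420)² + (−1.1380)² + (−0.4080)² + (+0.5520)² + (−0.7980)² + (+0.9120)² + (+0.7720)² + (+0.2320)² + (−0.8380)² = 5.5262
Variance = 5.5262 / 9 = 0.6140
SE* = √0.6140

SE* = 0.784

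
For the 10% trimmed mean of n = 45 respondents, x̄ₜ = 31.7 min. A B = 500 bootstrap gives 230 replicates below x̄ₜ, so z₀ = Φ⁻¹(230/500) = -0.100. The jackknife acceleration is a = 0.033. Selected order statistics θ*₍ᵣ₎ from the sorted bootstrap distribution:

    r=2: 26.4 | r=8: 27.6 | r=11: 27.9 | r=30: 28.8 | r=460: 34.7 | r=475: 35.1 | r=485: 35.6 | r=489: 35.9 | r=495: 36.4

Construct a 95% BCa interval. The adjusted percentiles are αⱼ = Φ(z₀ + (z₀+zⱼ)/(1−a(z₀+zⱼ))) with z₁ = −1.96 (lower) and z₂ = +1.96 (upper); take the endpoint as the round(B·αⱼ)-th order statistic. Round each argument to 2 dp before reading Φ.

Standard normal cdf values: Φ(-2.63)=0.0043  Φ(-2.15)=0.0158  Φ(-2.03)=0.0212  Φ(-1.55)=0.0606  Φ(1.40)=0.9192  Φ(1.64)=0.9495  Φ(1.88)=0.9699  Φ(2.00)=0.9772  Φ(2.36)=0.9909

(27.9, 35.6)

Lower: z₀ + z₁ = -0.100 + (-1.960) = -2.060; 1 − a(z₀+z₁) = 1 − (0.033)(-2.060) = 1.0680; argument = -0.100 + (-2.060)/1.0680 = -2.0289 → -2.03.
α₁ = Φ(-2.03) = 0.0212; rank = round(500 × 0.0212) = 11; θ*₍11₎ = 27.9.
Upper: z₀ + z₂ = 1.860; 1 − a(z₀+z₂) = 0.9386; argument = 1.8816 → 1.88; α₂ = 0.9699; rank = 485; θ*₍485₎ = 35.6.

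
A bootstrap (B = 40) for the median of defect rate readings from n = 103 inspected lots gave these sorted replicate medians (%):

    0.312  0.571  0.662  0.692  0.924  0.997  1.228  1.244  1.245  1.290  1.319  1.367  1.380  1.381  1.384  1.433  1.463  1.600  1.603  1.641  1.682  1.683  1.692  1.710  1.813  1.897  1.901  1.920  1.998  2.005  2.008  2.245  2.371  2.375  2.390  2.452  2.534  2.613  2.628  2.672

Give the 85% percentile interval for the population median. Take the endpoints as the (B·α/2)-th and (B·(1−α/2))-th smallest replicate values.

α = 0.15; lower rank = 40 × 0.075 = 3; upper rank = 40 × 0.925 = 37.
The 3rd smallest replicate is 0.662; the 37th is 2.534.

(0.662, 2.534)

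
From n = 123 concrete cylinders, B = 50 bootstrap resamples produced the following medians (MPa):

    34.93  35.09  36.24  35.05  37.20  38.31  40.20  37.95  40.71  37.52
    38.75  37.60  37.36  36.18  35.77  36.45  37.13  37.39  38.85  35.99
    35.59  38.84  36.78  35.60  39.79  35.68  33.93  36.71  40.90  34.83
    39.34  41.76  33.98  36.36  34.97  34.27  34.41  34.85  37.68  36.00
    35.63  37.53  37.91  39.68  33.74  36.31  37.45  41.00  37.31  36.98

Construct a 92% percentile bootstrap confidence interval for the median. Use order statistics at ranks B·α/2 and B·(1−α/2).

Sorted replicates: 33.74, 33.93, 33.98, 34.27, 34.41, 34.83, 34.85, 34.93, 34.97, 35.05, 35.09, 35.59, 35.60, 35.63, 35.68, 35.77, 35.99, 36.00, 36.18, 36.24, 36.31, 36.36, 36.45, 36.71, 36.78, 36.98, 37.13, 37.20, 37.31, 37.36, 37.39, 37.45, 37.52, 37.53, 37.60, 37.68, 37.91, 37.95, 38.31, 38.75, 38.84, 38.85, 39.34, 39.68, 39.79, 40.20, 40.71, 40.90, 41.00, 41.76
α = 0.08; lower rank = 50 × 0.040 = 2; upper rank = 50 × 0.960 = 48.
The 2nd smallest replicate is 33.93; the 48th is 40.90.

(33.93, 40.90)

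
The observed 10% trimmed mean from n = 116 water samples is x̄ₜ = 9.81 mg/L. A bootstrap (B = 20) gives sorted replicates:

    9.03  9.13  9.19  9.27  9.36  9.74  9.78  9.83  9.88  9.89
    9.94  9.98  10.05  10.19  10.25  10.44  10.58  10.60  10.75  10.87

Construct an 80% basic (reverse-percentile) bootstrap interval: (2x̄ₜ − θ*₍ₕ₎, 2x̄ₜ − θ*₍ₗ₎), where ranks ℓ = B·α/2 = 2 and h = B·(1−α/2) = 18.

Percentile endpoints at ranks 2 and 18: θ*₍2₎ = 9.13, θ*₍18₎ = 10.60.
Basic interval reflects these around x̄ₜ:
  lower = 2 × 9.81 − 10.60 = 9.02
  upper = 2 × 9.81 − 9.13 = 10.49

(9.02, 10.49)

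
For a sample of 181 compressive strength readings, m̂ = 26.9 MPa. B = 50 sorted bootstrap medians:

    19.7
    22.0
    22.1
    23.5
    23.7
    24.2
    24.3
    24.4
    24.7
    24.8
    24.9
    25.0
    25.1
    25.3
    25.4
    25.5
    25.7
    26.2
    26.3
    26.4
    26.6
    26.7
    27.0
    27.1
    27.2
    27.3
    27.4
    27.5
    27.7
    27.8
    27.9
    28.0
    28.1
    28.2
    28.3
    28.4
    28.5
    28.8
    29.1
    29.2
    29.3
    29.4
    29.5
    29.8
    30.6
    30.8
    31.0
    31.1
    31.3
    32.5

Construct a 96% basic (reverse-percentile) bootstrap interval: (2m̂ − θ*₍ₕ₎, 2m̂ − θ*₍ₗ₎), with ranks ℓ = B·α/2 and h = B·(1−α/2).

(22.5, 34.1)

Percentile endpoints at ranks 1 and 49: θ*₍1₎ = 19.7, θ*₍49₎ = 31.3.
Basic interval reflects these around m̂:
  lower = 2 × 26.9 − 31.3 = 22.5
  upper = 2 × 26.9 − 19.7 = 34.1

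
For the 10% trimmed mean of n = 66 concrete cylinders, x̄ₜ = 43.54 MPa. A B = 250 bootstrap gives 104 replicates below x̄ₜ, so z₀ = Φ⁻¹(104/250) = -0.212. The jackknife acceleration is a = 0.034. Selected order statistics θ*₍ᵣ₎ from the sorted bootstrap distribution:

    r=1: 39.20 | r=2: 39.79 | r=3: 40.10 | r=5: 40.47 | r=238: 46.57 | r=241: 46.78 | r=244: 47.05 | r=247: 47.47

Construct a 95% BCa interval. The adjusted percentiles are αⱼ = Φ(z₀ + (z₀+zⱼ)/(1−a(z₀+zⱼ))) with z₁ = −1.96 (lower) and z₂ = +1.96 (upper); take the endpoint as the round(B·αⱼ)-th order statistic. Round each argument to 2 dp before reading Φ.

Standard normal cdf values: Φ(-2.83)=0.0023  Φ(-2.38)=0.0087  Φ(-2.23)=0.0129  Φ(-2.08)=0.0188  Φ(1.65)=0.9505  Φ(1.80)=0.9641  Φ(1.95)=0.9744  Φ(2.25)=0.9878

(40.10, 46.57)

Lower: z₀ + z₁ = -0.212 + (-1.960) = -2.172; 1 − a(z₀+z₁) = 1 − (0.034)(-2.172) = 1.0738; argument = -0.212 + (-2.172)/1.0738 = -2.2346 → -2.23.
α₁ = Φ(-2.23) = 0.0129; rank = round(250 × 0.0129) = 3; θ*₍3₎ = 40.10.
Upper: z₀ + z₂ = 1.748; 1 − a(z₀+z₂) = 0.9406; argument = 1.6465 → 1.65; α₂ = 0.9505; rank = 238; θ*₍238₎ = 46.57.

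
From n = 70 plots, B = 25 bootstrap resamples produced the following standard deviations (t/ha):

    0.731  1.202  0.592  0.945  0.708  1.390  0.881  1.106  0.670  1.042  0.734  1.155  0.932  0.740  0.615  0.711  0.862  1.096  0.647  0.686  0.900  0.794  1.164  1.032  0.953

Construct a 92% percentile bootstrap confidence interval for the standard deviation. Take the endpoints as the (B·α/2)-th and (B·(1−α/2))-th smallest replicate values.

Sorted replicates: 0.592, 0.615, 0.647, 0.670, 0.686, 0.708, 0.711, 0.731, 0.734, 0.740, 0.794, 0.862, 0.881, 0.900, 0.932, 0.945, 0.953, 1.032, 1.042, 1.096, 1.106, 1.155, 1.164, 1.202, 1.390
α = 0.08; lower rank = 25 × 0.040 = 1; upper rank = 25 × 0.960 = 24.
The 1st smallest replicate is 0.592; the 24th is 1.202.

(0.592, 1.202)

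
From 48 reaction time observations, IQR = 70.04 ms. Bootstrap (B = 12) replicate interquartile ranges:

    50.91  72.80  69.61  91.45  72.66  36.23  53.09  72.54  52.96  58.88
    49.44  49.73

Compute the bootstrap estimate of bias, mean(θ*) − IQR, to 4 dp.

bias = −9.1817

mean(θ*) = (50.91 + 72.80 + 69.61 + 91.45 + 72.66 + 36.23 + 53.09 + 72.54 + 52.96 + 58.88 + 49.44 + 49.73) / 12 = 60.85833
bias = 60.85833 − 70.04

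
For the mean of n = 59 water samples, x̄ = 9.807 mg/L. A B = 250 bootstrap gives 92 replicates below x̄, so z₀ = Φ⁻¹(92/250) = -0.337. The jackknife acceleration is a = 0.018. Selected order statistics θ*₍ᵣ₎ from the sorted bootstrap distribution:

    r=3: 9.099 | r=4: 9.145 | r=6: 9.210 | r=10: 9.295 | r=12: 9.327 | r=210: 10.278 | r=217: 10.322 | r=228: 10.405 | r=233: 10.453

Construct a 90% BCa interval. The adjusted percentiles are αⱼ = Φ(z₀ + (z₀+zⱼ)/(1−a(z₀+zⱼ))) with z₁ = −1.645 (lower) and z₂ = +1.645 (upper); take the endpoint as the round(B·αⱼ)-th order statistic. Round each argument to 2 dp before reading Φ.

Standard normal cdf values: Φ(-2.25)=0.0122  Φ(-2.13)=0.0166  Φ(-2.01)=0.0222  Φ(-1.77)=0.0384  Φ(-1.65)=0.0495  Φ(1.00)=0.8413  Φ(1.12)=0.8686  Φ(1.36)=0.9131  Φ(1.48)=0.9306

Lower: z₀ + z₁ = -0.337 + (-1.645) = -1.982; 1 − a(z₀+z₁) = 1 − (0.018)(-1.982) = 1.0357; argument = -0.337 + (-1.982)/1.0357 = -2.2507 → -2.25.
α₁ = Φ(-2.25) = 0.0122; rank = round(250 × 0.0122) = 3; θ*₍3₎ = 9.099.
Upper: z₀ + z₂ = 1.308; 1 − a(z₀+z₂) = 0.9765; argument = 1.0025 → 1.00; α₂ = 0.8413; rank = 210; θ*₍210₎ = 10.278.

(9.099, 10.278)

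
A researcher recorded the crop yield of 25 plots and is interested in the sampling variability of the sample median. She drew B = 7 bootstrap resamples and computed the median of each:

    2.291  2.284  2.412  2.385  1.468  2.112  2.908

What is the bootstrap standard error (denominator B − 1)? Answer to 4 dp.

Bootstrap SE is the standard deviation of the 7 replicate medians.
Mean of replicates: (2.291 + 2.284 + 2.412 + 2.385 + 1.468 + 2.112 + 2.908) / 7 = 15.86000 / 7 = 2.26571
Sum of squared deviations: (+0.02529)² + (+0.01829)² + (+0.14629)² + (+0.11929)² + (−0.79771)² + (−0.15371)² + (+0.64229)² = 1.10911
Variance = 1.10911 / 6 = 0.18485
SE* = √0.18485

SE* = 0.4299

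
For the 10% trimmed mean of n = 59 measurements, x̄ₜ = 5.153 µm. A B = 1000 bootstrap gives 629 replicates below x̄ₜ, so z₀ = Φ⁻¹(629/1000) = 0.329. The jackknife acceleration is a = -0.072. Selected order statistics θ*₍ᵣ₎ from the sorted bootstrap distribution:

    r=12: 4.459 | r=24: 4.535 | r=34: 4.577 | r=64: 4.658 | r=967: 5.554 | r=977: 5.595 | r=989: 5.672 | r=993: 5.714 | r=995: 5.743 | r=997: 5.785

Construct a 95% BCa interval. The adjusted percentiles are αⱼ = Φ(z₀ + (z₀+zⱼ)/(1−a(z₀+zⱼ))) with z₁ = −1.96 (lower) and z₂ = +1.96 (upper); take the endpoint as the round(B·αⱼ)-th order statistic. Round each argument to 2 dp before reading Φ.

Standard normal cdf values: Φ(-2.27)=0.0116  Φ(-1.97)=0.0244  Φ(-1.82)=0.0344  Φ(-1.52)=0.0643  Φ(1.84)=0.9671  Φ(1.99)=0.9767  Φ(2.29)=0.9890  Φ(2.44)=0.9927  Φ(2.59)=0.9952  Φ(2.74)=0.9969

(4.658, 5.672)

Lower: z₀ + z₁ = 0.329 + (-1.960) = -1.631; 1 − a(z₀+z₁) = 1 − (-0.072)(-1.631) = 0.8826; argument = 0.329 + (-1.631)/0.8826 = -1.5190 → -1.52.
α₁ = Φ(-1.52) = 0.0643; rank = round(1000 × 0.0643) = 64; θ*₍64₎ = 4.658.
Upper: z₀ + z₂ = 2.289; 1 − a(z₀+z₂) = 1.1648; argument = 2.2941 → 2.29; α₂ = 0.9890; rank = 989; θ*₍989₎ = 5.672.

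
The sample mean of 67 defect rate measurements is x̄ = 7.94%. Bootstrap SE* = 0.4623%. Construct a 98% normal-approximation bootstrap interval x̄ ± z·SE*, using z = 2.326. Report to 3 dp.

(6.865, 9.015)

Margin = 2.326 × 0.4623 = 1.0753
Interval: 7.94 ± 1.0753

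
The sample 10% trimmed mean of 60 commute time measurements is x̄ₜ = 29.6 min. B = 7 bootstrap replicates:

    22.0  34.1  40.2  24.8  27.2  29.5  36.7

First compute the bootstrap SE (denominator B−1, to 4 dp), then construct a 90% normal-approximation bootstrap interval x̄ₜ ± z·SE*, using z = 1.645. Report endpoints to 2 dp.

(18.73, 40.47)

Mean of replicates = 30.6429; sum of squared deviations = 261.9771; SE* = √(261.9771/6) = 6.6078
Margin = 1.645 × 6.6078 = 10.870
Interval: 29.6 ± 10.870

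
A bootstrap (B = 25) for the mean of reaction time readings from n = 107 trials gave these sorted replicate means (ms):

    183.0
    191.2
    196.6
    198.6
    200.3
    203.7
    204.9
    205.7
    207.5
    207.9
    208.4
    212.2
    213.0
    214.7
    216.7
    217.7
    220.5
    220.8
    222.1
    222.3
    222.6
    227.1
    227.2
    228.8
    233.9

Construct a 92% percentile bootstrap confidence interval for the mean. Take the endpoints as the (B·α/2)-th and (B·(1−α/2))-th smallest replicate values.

(183.0, 228.8)

α = 0.08; lower rank = 25 × 0.040 = 1; upper rank = 25 × 0.960 = 24.
The 1st smallest replicate is 183.0; the 24th is 228.8.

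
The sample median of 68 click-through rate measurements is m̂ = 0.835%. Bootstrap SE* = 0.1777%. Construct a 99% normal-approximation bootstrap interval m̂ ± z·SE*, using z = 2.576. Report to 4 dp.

Margin = 2.576 × 0.1777 = 0.45776
Interval: 0.835 ± 0.45776

(0.3772, 1.2928)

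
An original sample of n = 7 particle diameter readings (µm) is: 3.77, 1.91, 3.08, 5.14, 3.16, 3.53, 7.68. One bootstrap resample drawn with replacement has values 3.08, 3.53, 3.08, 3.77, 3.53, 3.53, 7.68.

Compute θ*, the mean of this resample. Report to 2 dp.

θ* = 4.03

Mean = (3.08 + 3.53 + 3.08 + 3.77 + 3.53 + 3.53 + 7.68) / 7 = 28.200 / 7 = 4.03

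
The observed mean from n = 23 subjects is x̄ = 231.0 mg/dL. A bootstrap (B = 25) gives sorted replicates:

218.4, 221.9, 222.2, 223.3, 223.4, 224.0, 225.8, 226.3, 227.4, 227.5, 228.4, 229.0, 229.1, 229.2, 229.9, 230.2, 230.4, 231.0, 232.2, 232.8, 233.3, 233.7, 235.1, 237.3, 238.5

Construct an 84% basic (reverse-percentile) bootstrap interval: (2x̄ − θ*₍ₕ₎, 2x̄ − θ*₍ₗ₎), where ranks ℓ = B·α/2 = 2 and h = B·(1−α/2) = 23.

Percentile endpoints at ranks 2 and 23: θ*₍2₎ = 221.9, θ*₍23₎ = 235.1.
Basic interval reflects these around x̄:
  lower = 2 × 231.0 − 235.1 = 226.9
  upper = 2 × 231.0 − 221.9 = 240.1

(226.9, 240.1)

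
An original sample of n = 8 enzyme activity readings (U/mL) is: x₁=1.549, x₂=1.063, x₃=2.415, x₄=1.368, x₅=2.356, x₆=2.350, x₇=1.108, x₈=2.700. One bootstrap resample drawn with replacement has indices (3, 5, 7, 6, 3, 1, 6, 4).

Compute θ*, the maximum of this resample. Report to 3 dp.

θ* = 2.415

Resample values: 2.415, 2.356, 1.108, 2.350, 2.415, 1.549, 2.350, 1.368.
Maximum = 2.415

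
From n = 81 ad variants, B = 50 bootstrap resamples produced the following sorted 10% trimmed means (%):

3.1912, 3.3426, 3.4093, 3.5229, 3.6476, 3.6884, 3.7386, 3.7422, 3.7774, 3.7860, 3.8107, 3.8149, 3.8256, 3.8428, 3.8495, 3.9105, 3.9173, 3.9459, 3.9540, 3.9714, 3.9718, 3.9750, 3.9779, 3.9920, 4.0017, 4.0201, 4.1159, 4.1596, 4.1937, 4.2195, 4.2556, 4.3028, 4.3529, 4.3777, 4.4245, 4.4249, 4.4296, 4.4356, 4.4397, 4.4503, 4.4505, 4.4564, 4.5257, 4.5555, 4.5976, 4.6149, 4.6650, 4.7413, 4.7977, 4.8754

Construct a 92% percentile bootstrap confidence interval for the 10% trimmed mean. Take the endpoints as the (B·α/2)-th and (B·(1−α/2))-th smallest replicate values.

α = 0.08; lower rank = 50 × 0.040 = 2; upper rank = 50 × 0.960 = 48.
The 2nd smallest replicate is 3.3426; the 48th is 4.7413.

(3.3426, 4.7413)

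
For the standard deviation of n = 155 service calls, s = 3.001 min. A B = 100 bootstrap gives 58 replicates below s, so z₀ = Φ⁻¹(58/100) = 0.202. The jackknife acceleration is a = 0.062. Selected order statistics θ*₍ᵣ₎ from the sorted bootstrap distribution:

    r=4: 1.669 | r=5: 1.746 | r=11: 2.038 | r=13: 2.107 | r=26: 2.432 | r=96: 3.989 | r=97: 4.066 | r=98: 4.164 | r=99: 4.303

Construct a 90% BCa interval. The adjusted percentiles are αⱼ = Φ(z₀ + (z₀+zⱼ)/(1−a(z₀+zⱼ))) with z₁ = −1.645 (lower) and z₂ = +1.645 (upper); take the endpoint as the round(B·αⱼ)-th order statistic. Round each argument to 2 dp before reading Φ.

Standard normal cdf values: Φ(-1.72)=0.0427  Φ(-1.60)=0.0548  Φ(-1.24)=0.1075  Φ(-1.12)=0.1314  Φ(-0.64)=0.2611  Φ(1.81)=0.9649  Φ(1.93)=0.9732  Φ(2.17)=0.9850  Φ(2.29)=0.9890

(2.107, 4.303)

Lower: z₀ + z₁ = 0.202 + (-1.645) = -1.443; 1 − a(z₀+z₁) = 1 − (0.062)(-1.443) = 1.0895; argument = 0.202 + (-1.443)/1.0895 = -1.1225 → -1.12.
α₁ = Φ(-1.12) = 0.1314; rank = round(100 × 0.1314) = 13; θ*₍13₎ = 2.107.
Upper: z₀ + z₂ = 1.847; 1 − a(z₀+z₂) = 0.8855; argument = 2.2879 → 2.29; α₂ = 0.9890; rank = 99; θ*₍99₎ = 4.303.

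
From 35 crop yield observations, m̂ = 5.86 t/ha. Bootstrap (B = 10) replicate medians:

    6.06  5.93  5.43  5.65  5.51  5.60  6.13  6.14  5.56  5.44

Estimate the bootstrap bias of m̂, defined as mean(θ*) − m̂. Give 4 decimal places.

mean(θ*) = (6.06 + 5.93 + 5.43 + 5.65 + 5.51 + 5.60 + 6.13 + 6.14 + 5.56 + 5.44) / 10 = 5.74500
bias = 5.74500 − 5.86

bias = −0.1150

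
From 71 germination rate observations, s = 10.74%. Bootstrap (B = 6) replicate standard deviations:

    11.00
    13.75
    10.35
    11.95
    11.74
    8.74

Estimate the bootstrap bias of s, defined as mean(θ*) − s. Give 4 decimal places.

mean(θ*) = (11.00 + 13.75 + 10.35 + 11.95 + 11.74 + 8.74) / 6 = 11.25500
bias = 11.25500 − 10.74

bias = +0.5150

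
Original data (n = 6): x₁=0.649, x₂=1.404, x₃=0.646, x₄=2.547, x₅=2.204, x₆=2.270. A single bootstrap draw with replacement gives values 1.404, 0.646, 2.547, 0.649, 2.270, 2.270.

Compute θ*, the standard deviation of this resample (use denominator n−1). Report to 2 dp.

Mean = 1.6310; sum of squared deviations = 3.6418
s² = 3.6418 / 5 = 0.7284
s = √0.7284 = 0.85

θ* = 0.85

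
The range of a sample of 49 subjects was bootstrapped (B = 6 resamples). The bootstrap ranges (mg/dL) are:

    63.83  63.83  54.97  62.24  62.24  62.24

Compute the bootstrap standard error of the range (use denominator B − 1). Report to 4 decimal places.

Bootstrap SE is the standard deviation of the 6 replicate ranges.
Mean of replicates: (63.83 + 63.83 + 54.97 + 62.24 + 62.24 + 62.24) / 6 = 369.35000 / 6 = 61.55833
Sum of squared deviations: (+2.27167)² + (+2.27167)² + (−6.58833)² + (+0.68167)² + (+0.68167)² + (+0.68167)² = 55.12108
Variance = 55.12108 / 5 = 11.02422
SE* = √11.02422

SE* = 3.3203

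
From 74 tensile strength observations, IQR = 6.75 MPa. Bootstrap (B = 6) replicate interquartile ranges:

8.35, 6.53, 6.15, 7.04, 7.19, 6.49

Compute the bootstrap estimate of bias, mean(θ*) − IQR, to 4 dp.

bias = +0.2083

mean(θ*) = (8.35 + 6.53 + 6.15 + 7.04 + 7.19 + 6.49) / 6 = 6.95833
bias = 6.95833 − 6.75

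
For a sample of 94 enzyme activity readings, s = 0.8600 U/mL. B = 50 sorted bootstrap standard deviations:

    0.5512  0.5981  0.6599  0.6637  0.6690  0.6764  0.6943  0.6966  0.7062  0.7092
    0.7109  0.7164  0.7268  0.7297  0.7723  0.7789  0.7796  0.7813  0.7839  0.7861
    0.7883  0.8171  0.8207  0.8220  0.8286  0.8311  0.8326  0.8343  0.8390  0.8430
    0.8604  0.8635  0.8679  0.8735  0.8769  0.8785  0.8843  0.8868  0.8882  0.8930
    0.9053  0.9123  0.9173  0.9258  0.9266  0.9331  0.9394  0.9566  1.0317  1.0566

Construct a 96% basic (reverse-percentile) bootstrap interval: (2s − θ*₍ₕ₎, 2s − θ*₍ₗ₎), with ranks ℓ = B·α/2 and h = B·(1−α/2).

Percentile endpoints at ranks 1 and 49: θ*₍1₎ = 0.5512, θ*₍49₎ = 1.0317.
Basic interval reflects these around s:
  lower = 2 × 0.8600 − 1.0317 = 0.6883
  upper = 2 × 0.8600 − 0.5512 = 1.1688

(0.6883, 1.1688)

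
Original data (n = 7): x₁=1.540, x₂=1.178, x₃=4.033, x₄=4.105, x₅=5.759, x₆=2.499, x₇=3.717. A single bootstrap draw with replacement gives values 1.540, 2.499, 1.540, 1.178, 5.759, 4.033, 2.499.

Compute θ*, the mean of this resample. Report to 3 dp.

Mean = (1.540 + 2.499 + 1.540 + 1.178 + 5.759 + 4.033 + 2.499) / 7 = 19.0480 / 7 = 2.721

θ* = 2.721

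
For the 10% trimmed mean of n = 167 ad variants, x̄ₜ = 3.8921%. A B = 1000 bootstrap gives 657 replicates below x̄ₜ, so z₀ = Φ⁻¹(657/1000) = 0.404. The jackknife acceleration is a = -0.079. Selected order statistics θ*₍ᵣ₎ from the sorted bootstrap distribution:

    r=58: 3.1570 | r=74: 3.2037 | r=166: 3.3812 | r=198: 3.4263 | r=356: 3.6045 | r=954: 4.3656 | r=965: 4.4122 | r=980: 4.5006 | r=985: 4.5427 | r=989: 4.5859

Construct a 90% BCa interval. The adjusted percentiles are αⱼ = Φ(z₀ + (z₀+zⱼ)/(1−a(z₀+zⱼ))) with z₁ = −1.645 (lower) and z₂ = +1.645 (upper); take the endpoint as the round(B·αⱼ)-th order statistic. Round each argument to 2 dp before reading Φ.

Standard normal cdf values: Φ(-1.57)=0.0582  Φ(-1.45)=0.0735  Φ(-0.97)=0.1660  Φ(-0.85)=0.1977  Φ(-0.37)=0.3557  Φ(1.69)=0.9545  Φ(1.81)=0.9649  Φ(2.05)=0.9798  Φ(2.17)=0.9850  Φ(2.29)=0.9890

(3.3812, 4.5427)

Lower: z₀ + z₁ = 0.404 + (-1.645) = -1.241; 1 − a(z₀+z₁) = 1 − (-0.079)(-1.241) = 0.9020; argument = 0.404 + (-1.241)/0.9020 = -0.9719 → -0.97.
α₁ = Φ(-0.97) = 0.1660; rank = round(1000 × 0.1660) = 166; θ*₍166₎ = 3.3812.
Upper: z₀ + z₂ = 2.049; 1 − a(z₀+z₂) = 1.1619; argument = 2.1675 → 2.17; α₂ = 0.9850; rank = 985; θ*₍985₎ = 4.5427.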